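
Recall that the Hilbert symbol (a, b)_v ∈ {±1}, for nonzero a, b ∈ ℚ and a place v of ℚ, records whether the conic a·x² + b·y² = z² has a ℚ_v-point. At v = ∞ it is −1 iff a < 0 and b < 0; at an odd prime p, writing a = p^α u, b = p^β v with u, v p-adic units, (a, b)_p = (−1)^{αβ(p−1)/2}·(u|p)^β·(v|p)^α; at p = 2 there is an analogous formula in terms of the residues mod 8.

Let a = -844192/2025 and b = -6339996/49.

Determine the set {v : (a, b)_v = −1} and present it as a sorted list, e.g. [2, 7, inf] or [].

[13, 23, 31, inf]

Mod squares: a ≡ -52762, b ≡ -176111. Check v ∈ {∞, 2, 3, 5, 7, 13, 19, 23, 31, 37}.
v=∞: -52762 < 0 and -176111 < 0  ⇒  (a,b)_∞ = -1.
v=3: a=3^-4·(≡2), b=3^2·(≡1) mod 3; (2|3)=-1, (1|3)=+1; (−1)^{-4·2·1}·(-1)^2·(+1)^-4 = +1.
v=37: a=37^1·(≡32), b=37^0·(≡27) mod 37; (32|37)=-1, (27|37)=+1; (−1)^{1·0·18}·(-1)^0·(+1)^1 = +1.
v=2: v_2(a)=5, v_2(b)=2; units ≡ 3, 1 (mod 8); ε·ε+αω+βω = 1·0+5·0+2·1 ≡ 0  ⇒  (a,b)_2 = +1.
v=7: a=7^0·(≡4), b=7^-2·(≡2) mod 7; (4|7)=+1, (2|7)=+1; (−1)^{0·-2·3}·(+1)^-2·(+1)^0 = +1.
v=31: a=31^1·(≡11), b=31^1·(≡15) mod 31; (11|31)=-1, (15|31)=-1; (−1)^{1·1·15}·(-1)^1·(-1)^1 = -1.
v=13: a=13^0·(≡8), b=13^1·(≡12) mod 13; (8|13)=-1, (12|13)=+1; (−1)^{0·1·6}·(-1)^1·(+1)^0 = -1.
v=5: a=5^-2·(≡3), b=5^0·(≡1) mod 5; (3|5)=-1, (1|5)=+1; (−1)^{-2·0·2}·(-1)^0·(+1)^-2 = +1.
v=23: a=23^1·(≡4), b=23^1·(≡1) mod 23; (4|23)=+1, (1|23)=+1; (−1)^{1·1·11}·(+1)^1·(+1)^1 = -1.
v=19: a=19^0·(≡17), b=19^1·(≡15) mod 19; (17|19)=+1, (15|19)=-1; (−1)^{0·1·9}·(+1)^1·(-1)^0 = +1.
(-52762, -176111 / ℚ) ramifies at {13, 23, 31, ∞}: a division algebra.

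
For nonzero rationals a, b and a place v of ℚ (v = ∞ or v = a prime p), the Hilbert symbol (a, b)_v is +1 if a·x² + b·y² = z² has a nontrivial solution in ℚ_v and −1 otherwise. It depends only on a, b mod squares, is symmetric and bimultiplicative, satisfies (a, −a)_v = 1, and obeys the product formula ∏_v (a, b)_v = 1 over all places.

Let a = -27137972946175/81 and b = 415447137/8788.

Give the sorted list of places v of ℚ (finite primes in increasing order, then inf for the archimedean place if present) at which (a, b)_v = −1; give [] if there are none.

[3, 41]

(a, b) ≡ (-453583, 1360749) mod (ℚ^×)²; places V = {2, 3, 5, 7, 13, 17, 23, 37, 41, ∞}.
(a,b)_7: α=2, u≡6; β=2, v≡5 (mod 7); (6|7)=-1, (5|7)=-1; sign (−1)^0·-1^2·-1^2 = +1.
(a,b)_3: α=-4, u≡2; β=5, v≡1 (mod 3); (2|3)=-1, (1|3)=+1; sign (−1)^0·-1^5·+1^-4 = -1.
(a,b)_37: α=1, u≡9; β=1, v≡7 (mod 37); (9|37)=+1, (7|37)=+1; sign (−1)^0·+1^1·+1^1 = +1.
(a,b)_13: α=3, u≡3; β=-3, v≡10 (mod 13); (3|13)=+1, (10|13)=+1; sign (−1)^0·+1^-3·+1^3 = +1.
(a,b)_23: α=1, u≡9; β=1, v≡15 (mod 23); (9|23)=+1, (15|23)=-1; sign (−1)^1·+1^1·-1^1 = +1.
(a,b)_41: α=1, u≡22; β=1, v≡23 (mod 41); (22|41)=-1, (23|41)=+1; sign (−1)^0·-1^1·+1^1 = -1.
(a,b)_2: α=0, β=-2; u≡1, v≡5 (mod 8); ε(u)ε(v)=0·0, αω(v)=0·1, βω(u)=-2·0; sum ≡ 0  ⇒  +1.
(a,b)_∞: sgn(-453583)=−, sgn(1360749)=+, so +1.
(a,b)_5: α=2, u≡3; β=0, v≡4 (mod 5); (3|5)=-1, (4|5)=+1; sign (−1)^0·-1^0·+1^2 = +1.
(a,b)_17: α=2, u≡7; β=0, v≡2 (mod 17); (7|17)=-1, (2|17)=+1; sign (−1)^0·-1^0·+1^2 = +1.
(-453583, 1360749 / ℚ) ramifies at {3, 41}: a division algebra.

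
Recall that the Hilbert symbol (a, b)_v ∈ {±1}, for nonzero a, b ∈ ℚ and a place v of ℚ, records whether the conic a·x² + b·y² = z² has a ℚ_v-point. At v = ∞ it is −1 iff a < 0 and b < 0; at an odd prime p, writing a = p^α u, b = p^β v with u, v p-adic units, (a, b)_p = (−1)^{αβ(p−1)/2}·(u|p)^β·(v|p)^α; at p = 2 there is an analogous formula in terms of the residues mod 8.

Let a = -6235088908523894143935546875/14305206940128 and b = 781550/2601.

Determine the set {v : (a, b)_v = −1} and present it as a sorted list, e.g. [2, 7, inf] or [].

[23, 29]

Mod squares: a ≡ -8602, b ≡ 638. Check v ∈ {∞, 2, 3, 5, 7, 11, 13, 17, 23, 29}.
v=7: a=7^14·(≡2), b=7^2·(≡1) mod 7; (2|7)=+1, (1|7)=+1; (−1)^{14·2·3}·(+1)^2·(+1)^14 = +1.
v=29: a=29^4·(≡18), b=29^1·(≡28) mod 29; (18|29)=-1, (28|29)=+1; (−1)^{4·1·14}·(-1)^1·(+1)^4 = -1.
v=17: a=17^-5·(≡4), b=17^-2·(≡1) mod 17; (4|17)=+1, (1|17)=+1; (−1)^{-5·-2·8}·(+1)^-2·(+1)^-5 = +1.
v=13: a=13^-2·(≡12), b=13^0·(≡3) mod 13; (12|13)=+1, (3|13)=+1; (−1)^{-2·0·6}·(+1)^0·(+1)^-2 = +1.
v=2: v_2(a)=-5, v_2(b)=1; units ≡ 3, 7 (mod 8); ε·ε+αω+βω = 1·1+-5·0+1·1 ≡ 0  ⇒  (a,b)_2 = +1.
v=5: a=5^10·(≡2), b=5^2·(≡2) mod 5; (2|5)=-1, (2|5)=-1; (−1)^{10·2·2}·(-1)^2·(-1)^10 = +1.
v=∞: -8602 < 0 and 638 > 0  ⇒  (a,b)_∞ = +1.
v=3: a=3^-4·(≡2), b=3^-2·(≡2) mod 3; (2|3)=-1, (2|3)=-1; (−1)^{-4·-2·1}·(-1)^-2·(-1)^-4 = +1.
v=11: a=11^3·(≡7), b=11^1·(≡9) mod 11; (7|11)=-1, (9|11)=+1; (−1)^{3·1·5}·(-1)^1·(+1)^3 = +1.
v=23: a=23^-1·(≡17), b=23^0·(≡5) mod 23; (17|23)=-1, (5|23)=-1; (−1)^{-1·0·11}·(-1)^0·(-1)^-1 = -1.
(-8602, 638 / ℚ) ramifies at {23, 29}: a division algebra.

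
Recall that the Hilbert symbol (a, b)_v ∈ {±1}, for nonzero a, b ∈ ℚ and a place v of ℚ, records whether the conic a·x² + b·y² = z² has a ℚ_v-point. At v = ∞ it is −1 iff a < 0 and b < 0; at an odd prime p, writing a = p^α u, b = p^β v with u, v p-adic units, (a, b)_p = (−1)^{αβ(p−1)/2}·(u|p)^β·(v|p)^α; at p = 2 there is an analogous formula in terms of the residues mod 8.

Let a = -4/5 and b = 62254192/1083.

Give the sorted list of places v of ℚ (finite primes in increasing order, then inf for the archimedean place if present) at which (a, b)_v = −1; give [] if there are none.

[11, 13]

Mod squares: a ≡ -5, b ≡ 69069. Check v ∈ {∞, 2, 3, 5, 7, 11, 13, 19, 23}.
v=3: a=3^0·(≡1), b=3^-1·(≡1) mod 3; (1|3)=+1, (1|3)=+1; (−1)^{0·-1·1}·(+1)^-1·(+1)^0 = +1.
v=11: a=11^0·(≡8), b=11^1·(≡1) mod 11; (8|11)=-1, (1|11)=+1; (−1)^{0·1·5}·(-1)^1·(+1)^0 = -1.
v=19: a=19^0·(≡3), b=19^-2·(≡9) mod 19; (3|19)=-1, (9|19)=+1; (−1)^{0·-2·9}·(-1)^-2·(+1)^0 = +1.
v=2: v_2(a)=2, v_2(b)=4; units ≡ 3, 5 (mod 8); ε·ε+αω+βω = 1·0+2·1+4·1 ≡ 0  ⇒  (a,b)_2 = +1.
v=13: a=13^0·(≡7), b=13^3·(≡12) mod 13; (7|13)=-1, (12|13)=+1; (−1)^{0·3·6}·(-1)^3·(+1)^0 = -1.
v=23: a=23^0·(≡13), b=23^1·(≡9) mod 23; (13|23)=+1, (9|23)=+1; (−1)^{0·1·11}·(+1)^1·(+1)^0 = +1.
v=∞: -5 < 0 and 69069 > 0  ⇒  (a,b)_∞ = +1.
v=7: a=7^0·(≡2), b=7^1·(≡1) mod 7; (2|7)=+1, (1|7)=+1; (−1)^{0·1·3}·(+1)^1·(+1)^0 = +1.
v=5: a=5^-1·(≡1), b=5^0·(≡4) mod 5; (1|5)=+1, (4|5)=+1; (−1)^{-1·0·2}·(+1)^0·(+1)^-1 = +1.
|Ram(-5, 69069)| = 2, even; anisotropic at {11, 13}.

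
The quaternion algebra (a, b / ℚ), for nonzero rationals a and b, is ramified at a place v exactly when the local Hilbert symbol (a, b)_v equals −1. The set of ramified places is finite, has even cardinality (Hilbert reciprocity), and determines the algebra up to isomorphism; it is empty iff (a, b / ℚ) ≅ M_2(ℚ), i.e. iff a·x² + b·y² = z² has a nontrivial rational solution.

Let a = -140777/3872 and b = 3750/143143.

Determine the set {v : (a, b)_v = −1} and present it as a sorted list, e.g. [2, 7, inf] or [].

[2, 3]

Mod squares: a ≡ -34, b ≡ 42. Check v ∈ {∞, 2, 3, 5, 7, 11, 13, 17}.
v=13: a=13^2·(≡7), b=13^-2·(≡3) mod 13; (7|13)=-1, (3|13)=+1; (−1)^{2·-2·6}·(-1)^-2·(+1)^2 = +1.
v=2: v_2(a)=-5, v_2(b)=1; units ≡ 7, 5 (mod 8); ε·ε+αω+βω = 1·0+-5·1+1·0 ≡ 1  ⇒  (a,b)_2 = -1.
v=17: a=17^1·(≡9), b=17^0·(≡9) mod 17; (9|17)=+1, (9|17)=+1; (−1)^{1·0·8}·(+1)^0·(+1)^1 = +1.
v=3: a=3^0·(≡2), b=3^1·(≡2) mod 3; (2|3)=-1, (2|3)=-1; (−1)^{0·1·1}·(-1)^1·(-1)^0 = -1.
v=11: a=11^-2·(≡10), b=11^-2·(≡9) mod 11; (10|11)=-1, (9|11)=+1; (−1)^{-2·-2·5}·(-1)^-2·(+1)^-2 = +1.
v=∞: -34 < 0 and 42 > 0  ⇒  (a,b)_∞ = +1.
v=7: a=7^2·(≡4), b=7^-1·(≡6) mod 7; (4|7)=+1, (6|7)=-1; (−1)^{2·-1·3}·(+1)^-1·(-1)^2 = +1.
v=5: a=5^0·(≡4), b=5^4·(≡2) mod 5; (4|5)=+1, (2|5)=-1; (−1)^{0·4·2}·(+1)^4·(-1)^0 = +1.
|Ram(-34, 42)| = 2, even; anisotropic at {2, 3}.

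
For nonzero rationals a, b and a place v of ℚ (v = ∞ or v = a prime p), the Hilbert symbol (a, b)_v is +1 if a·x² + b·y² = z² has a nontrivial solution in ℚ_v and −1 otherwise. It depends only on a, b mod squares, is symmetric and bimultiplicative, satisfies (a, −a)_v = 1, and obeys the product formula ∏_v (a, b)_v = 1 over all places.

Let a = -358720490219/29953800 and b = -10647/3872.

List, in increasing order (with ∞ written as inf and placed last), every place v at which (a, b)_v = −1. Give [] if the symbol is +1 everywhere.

Mod squares: a ≡ -6118, b ≡ -14. Check v ∈ {∞, 2, 3, 5, 7, 11, 13, 17, 19, 23, 43}.
v=17: a=17^2·(≡16), b=17^0·(≡14) mod 17; (16|17)=+1, (14|17)=-1; (−1)^{2·0·8}·(+1)^0·(-1)^2 = +1.
v=23: a=23^1·(≡19), b=23^0·(≡6) mod 23; (19|23)=-1, (6|23)=+1; (−1)^{1·0·11}·(-1)^0·(+1)^1 = +1.
v=43: a=43^-2·(≡15), b=43^0·(≡30) mod 43; (15|43)=+1, (30|43)=-1; (−1)^{-2·0·21}·(+1)^0·(-1)^-2 = +1.
v=13: a=13^2·(≡8), b=13^2·(≡12) mod 13; (8|13)=-1, (12|13)=+1; (−1)^{2·2·6}·(-1)^2·(+1)^2 = +1.
v=5: a=5^-2·(≡3), b=5^0·(≡4) mod 5; (3|5)=-1, (4|5)=+1; (−1)^{-2·0·2}·(-1)^0·(+1)^-2 = +1.
v=2: v_2(a)=-3, v_2(b)=-5; units ≡ 5, 1 (mod 8); ε·ε+αω+βω = 0·0+-3·0+-5·1 ≡ 1  ⇒  (a,b)_2 = -1.
v=7: a=7^5·(≡4), b=7^1·(≡5) mod 7; (4|7)=+1, (5|7)=-1; (−1)^{5·1·3}·(+1)^1·(-1)^5 = +1.
v=3: a=3^-4·(≡2), b=3^2·(≡1) mod 3; (2|3)=-1, (1|3)=+1; (−1)^{-4·2·1}·(-1)^2·(+1)^-4 = +1.
v=19: a=19^1·(≡7), b=19^0·(≡16) mod 19; (7|19)=+1, (16|19)=+1; (−1)^{1·0·9}·(+1)^0·(+1)^1 = +1.
v=11: a=11^0·(≡1), b=11^-2·(≡10) mod 11; (1|11)=+1, (10|11)=-1; (−1)^{0·-2·5}·(+1)^-2·(-1)^0 = +1.
v=∞: -6118 < 0 and -14 < 0  ⇒  (a,b)_∞ = -1.
(-6118, -14 / ℚ) ramifies at {2, ∞}: a division algebra.

[2, inf]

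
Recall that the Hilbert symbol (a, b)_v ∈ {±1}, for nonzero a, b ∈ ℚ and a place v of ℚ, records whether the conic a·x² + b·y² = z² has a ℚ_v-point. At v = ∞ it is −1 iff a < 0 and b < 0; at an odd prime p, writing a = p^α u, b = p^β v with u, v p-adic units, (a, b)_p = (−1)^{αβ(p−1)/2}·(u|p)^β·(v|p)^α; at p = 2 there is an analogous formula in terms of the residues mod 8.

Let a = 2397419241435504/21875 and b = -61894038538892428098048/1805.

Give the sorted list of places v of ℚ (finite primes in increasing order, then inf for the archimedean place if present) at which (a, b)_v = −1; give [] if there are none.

[2, 7, 17, 37]

(a, b) ≡ (13685, -6290) mod (ℚ^×)²; places V = {2, 3, 5, 7, 11, 13, 17, 19, 23, 37, ∞}.
(a,b)_3: α=4, u≡2; β=4, v≡1 (mod 3); (2|3)=-1, (1|3)=+1; sign (−1)^0·-1^4·+1^4 = +1.
(a,b)_37: α=2, u≡23; β=5, v≡22 (mod 37); (23|37)=-1, (22|37)=-1; sign (−1)^0·-1^5·-1^2 = -1.
(a,b)_5: α=-5, u≡2; β=-1, v≡2 (mod 5); (2|5)=-1, (2|5)=-1; sign (−1)^0·-1^-1·-1^-5 = +1.
(a,b)_∞: sgn(13685)=+, sgn(-6290)=−, so +1.
(a,b)_7: α=-1, u≡2; β=2, v≡6 (mod 7); (2|7)=+1, (6|7)=-1; sign (−1)^0·+1^2·-1^-1 = -1.
(a,b)_2: α=4, β=9; u≡5, v≡7 (mod 8); ε(u)ε(v)=0·1, αω(v)=4·0, βω(u)=9·1; sum ≡ 1  ⇒  -1.
(a,b)_17: α=1, u≡11; β=3, v≡8 (mod 17); (11|17)=-1, (8|17)=+1; sign (−1)^0·-1^3·+1^1 = -1.
(a,b)_13: α=4, u≡3; β=2, v≡7 (mod 13); (3|13)=+1, (7|13)=-1; sign (−1)^0·+1^2·-1^4 = +1.
(a,b)_23: α=1, u≡15; β=2, v≡18 (mod 23); (15|23)=-1, (18|23)=+1; sign (−1)^0·-1^2·+1^1 = +1.
(a,b)_11: α=2, u≡9; β=0, v≡6 (mod 11); (9|11)=+1, (6|11)=-1; sign (−1)^0·+1^0·-1^2 = +1.
(a,b)_19: α=0, u≡9; β=-2, v≡15 (mod 19); (9|19)=+1, (15|19)=-1; sign (−1)^0·+1^-2·-1^0 = +1.
|Ram(13685, -6290)| = 4, even; anisotropic at {2, 7, 17, 37}.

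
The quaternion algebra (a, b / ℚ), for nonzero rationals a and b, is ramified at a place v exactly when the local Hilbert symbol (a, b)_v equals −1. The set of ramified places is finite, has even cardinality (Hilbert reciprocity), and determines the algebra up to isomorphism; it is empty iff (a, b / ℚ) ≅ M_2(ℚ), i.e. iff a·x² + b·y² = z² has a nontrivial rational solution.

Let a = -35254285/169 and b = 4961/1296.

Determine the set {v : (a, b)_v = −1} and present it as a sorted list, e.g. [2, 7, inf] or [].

[11, 29]

Mod squares: a ≡ -36685, b ≡ 41. Check v ∈ {∞, 2, 3, 5, 11, 13, 23, 29, 31, 41}.
v=41: a=41^0·(≡36), b=41^1·(≡36) mod 41; (36|41)=+1, (36|41)=+1; (−1)^{0·1·20}·(+1)^1·(+1)^0 = +1.
v=31: a=31^2·(≡8), b=31^0·(≡5) mod 31; (8|31)=+1, (5|31)=+1; (−1)^{2·0·15}·(+1)^0·(+1)^2 = +1.
v=11: a=11^1·(≡9), b=11^2·(≡7) mod 11; (9|11)=+1, (7|11)=-1; (−1)^{1·2·5}·(+1)^2·(-1)^1 = -1.
v=5: a=5^1·(≡2), b=5^0·(≡1) mod 5; (2|5)=-1, (1|5)=+1; (−1)^{1·0·2}·(-1)^0·(+1)^1 = +1.
v=23: a=23^1·(≡5), b=23^0·(≡2) mod 23; (5|23)=-1, (2|23)=+1; (−1)^{1·0·11}·(-1)^0·(+1)^1 = +1.
v=13: a=13^-2·(≡12), b=13^0·(≡11) mod 13; (12|13)=+1, (11|13)=-1; (−1)^{-2·0·6}·(+1)^0·(-1)^-2 = +1.
v=3: a=3^0·(≡2), b=3^-4·(≡2) mod 3; (2|3)=-1, (2|3)=-1; (−1)^{0·-4·1}·(-1)^-4·(-1)^0 = +1.
v=29: a=29^1·(≡26), b=29^0·(≡3) mod 29; (26|29)=-1, (3|29)=-1; (−1)^{1·0·14}·(-1)^0·(-1)^1 = -1.
v=2: v_2(a)=0, v_2(b)=-4; units ≡ 3, 1 (mod 8); ε·ε+αω+βω = 1·0+0·0+-4·1 ≡ 0  ⇒  (a,b)_2 = +1.
v=∞: -36685 < 0 and 41 > 0  ⇒  (a,b)_∞ = +1.
(-36685, 41 / ℚ) ramifies at {11, 29}: a division algebra.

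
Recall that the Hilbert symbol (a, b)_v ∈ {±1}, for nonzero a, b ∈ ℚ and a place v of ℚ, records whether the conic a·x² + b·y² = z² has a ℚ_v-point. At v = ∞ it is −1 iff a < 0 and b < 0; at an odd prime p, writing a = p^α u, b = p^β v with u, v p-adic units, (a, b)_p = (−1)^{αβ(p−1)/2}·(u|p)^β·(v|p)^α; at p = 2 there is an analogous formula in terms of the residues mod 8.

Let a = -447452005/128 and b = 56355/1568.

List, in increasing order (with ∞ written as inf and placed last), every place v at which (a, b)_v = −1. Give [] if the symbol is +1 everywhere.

[2, 7]

Mod squares: a ≡ -10010, b ≡ 390. Check v ∈ {∞, 2, 3, 5, 7, 11, 13, 17, 23}.
v=11: a=11^1·(≡4), b=11^0·(≡4) mod 11; (4|11)=+1, (4|11)=+1; (−1)^{1·0·5}·(+1)^0·(+1)^1 = +1.
v=3: a=3^0·(≡1), b=3^1·(≡1) mod 3; (1|3)=+1, (1|3)=+1; (−1)^{0·1·1}·(+1)^1·(+1)^0 = +1.
v=2: v_2(a)=-7, v_2(b)=-5; units ≡ 3, 3 (mod 8); ε·ε+αω+βω = 1·1+-7·1+-5·1 ≡ 1  ⇒  (a,b)_2 = -1.
v=17: a=17^0·(≡11), b=17^2·(≡2) mod 17; (11|17)=-1, (2|17)=+1; (−1)^{0·2·8}·(-1)^2·(+1)^0 = +1.
v=7: a=7^1·(≡5), b=7^-2·(≡3) mod 7; (5|7)=-1, (3|7)=-1; (−1)^{1·-2·3}·(-1)^-2·(-1)^1 = -1.
v=23: a=23^2·(≡2), b=23^0·(≡7) mod 23; (2|23)=+1, (7|23)=-1; (−1)^{2·0·11}·(+1)^0·(-1)^2 = +1.
v=13: a=13^3·(≡10), b=13^1·(≡4) mod 13; (10|13)=+1, (4|13)=+1; (−1)^{3·1·6}·(+1)^1·(+1)^3 = +1.
v=5: a=5^1·(≡3), b=5^1·(≡2) mod 5; (3|5)=-1, (2|5)=-1; (−1)^{1·1·2}·(-1)^1·(-1)^1 = +1.
v=∞: -10010 < 0 and 390 > 0  ⇒  (a,b)_∞ = +1.
(-10010, 390 / ℚ) ramifies at {2, 7}: a division algebra.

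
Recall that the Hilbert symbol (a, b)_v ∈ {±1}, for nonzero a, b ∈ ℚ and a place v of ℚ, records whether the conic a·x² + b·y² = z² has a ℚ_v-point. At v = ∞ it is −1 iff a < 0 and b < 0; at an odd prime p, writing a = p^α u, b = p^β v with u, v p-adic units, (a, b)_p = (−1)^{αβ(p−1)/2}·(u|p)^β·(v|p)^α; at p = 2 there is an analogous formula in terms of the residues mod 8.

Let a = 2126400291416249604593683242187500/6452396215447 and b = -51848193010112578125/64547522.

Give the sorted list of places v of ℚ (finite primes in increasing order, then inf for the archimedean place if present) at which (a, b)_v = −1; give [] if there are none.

[2, 3, 5, 7, 29, 31]

Mod squares: a ≡ 6293, b ≡ -1290. Check v ∈ {∞, 2, 3, 5, 7, 13, 19, 23, 29, 31, 43}.
v=23: a=23^-2·(≡15), b=23^-2·(≡14) mod 23; (15|23)=-1, (14|23)=-1; (−1)^{-2·-2·11}·(-1)^-2·(-1)^-2 = +1.
v=7: a=7^-1·(≡5), b=7^0·(≡6) mod 7; (5|7)=-1, (6|7)=-1; (−1)^{-1·0·3}·(-1)^0·(-1)^-1 = -1.
v=31: a=31^3·(≡11), b=31^2·(≡27) mod 31; (11|31)=-1, (27|31)=-1; (−1)^{3·2·15}·(-1)^2·(-1)^3 = -1.
v=5: a=5^10·(≡2), b=5^7·(≡2) mod 5; (2|5)=-1, (2|5)=-1; (−1)^{10·7·2}·(-1)^7·(-1)^10 = -1.
v=43: a=43^2·(≡35), b=43^1·(≡23) mod 43; (35|43)=+1, (23|43)=+1; (−1)^{2·1·21}·(+1)^1·(+1)^2 = +1.
v=2: v_2(a)=2, v_2(b)=-1; units ≡ 5, 3 (mod 8); ε·ε+αω+βω = 0·1+2·1+-1·1 ≡ 1  ⇒  (a,b)_2 = -1.
v=∞: 6293 > 0 and -1290 < 0  ⇒  (a,b)_∞ = +1.
v=3: a=3^4·(≡2), b=3^3·(≡2) mod 3; (2|3)=-1, (2|3)=-1; (−1)^{4·3·1}·(-1)^3·(-1)^4 = -1.
v=19: a=19^-2·(≡7), b=19^-2·(≡13) mod 19; (7|19)=+1, (13|19)=-1; (−1)^{-2·-2·9}·(+1)^-2·(-1)^-2 = +1.
v=13: a=13^-6·(≡10), b=13^-2·(≡10) mod 13; (10|13)=+1, (10|13)=+1; (−1)^{-6·-2·6}·(+1)^-2·(+1)^-6 = +1.
v=29: a=29^11·(≡19), b=29^6·(≡26) mod 29; (19|29)=-1, (26|29)=-1; (−1)^{11·6·14}·(-1)^6·(-1)^11 = -1.
Ram(6293, -1290) = {2, 3, 5, 7, 29, 31}; no ℚ_2-point on the conic.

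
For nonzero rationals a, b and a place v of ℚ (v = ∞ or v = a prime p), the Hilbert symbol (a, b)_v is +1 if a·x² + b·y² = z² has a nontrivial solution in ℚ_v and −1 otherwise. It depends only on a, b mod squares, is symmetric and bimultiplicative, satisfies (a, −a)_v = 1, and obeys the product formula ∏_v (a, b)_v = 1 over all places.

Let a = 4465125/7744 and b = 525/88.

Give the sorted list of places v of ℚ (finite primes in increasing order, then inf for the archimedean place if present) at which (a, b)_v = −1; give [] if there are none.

(a, b) ≡ (5, 462) mod (ℚ^×)²; places V = {2, 3, 5, 7, 11, ∞}.
(a,b)_∞: sgn(5)=+, sgn(462)=+, so +1.
(a,b)_2: α=-6, β=-3; u≡5, v≡7 (mod 8); ε(u)ε(v)=0·1, αω(v)=-6·0, βω(u)=-3·1; sum ≡ 1  ⇒  -1.
(a,b)_3: α=6, u≡2; β=1, v≡1 (mod 3); (2|3)=-1, (1|3)=+1; sign (−1)^0·-1^1·+1^6 = -1.
(a,b)_11: α=-2, u≡3; β=-1, v≡1 (mod 11); (3|11)=+1, (1|11)=+1; sign (−1)^0·+1^-1·+1^-2 = +1.
(a,b)_5: α=3, u≡4; β=2, v≡2 (mod 5); (4|5)=+1, (2|5)=-1; sign (−1)^0·+1^2·-1^3 = -1.
(a,b)_7: α=2, u≡3; β=1, v≡3 (mod 7); (3|7)=-1, (3|7)=-1; sign (−1)^0·-1^1·-1^2 = -1.
(5, 462 / ℚ) ramifies at {2, 3, 5, 7}: a division algebra.

[2, 3, 5, 7]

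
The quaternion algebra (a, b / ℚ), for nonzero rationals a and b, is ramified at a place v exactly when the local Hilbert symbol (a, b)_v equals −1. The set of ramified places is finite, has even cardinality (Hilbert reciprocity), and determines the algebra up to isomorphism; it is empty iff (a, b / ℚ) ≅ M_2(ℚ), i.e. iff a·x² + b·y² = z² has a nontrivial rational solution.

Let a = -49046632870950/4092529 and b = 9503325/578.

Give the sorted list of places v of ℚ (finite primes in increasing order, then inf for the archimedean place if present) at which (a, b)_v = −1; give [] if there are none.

[]

Mod squares: a ≡ -22, b ≡ 26. Check v ∈ {∞, 2, 3, 5, 7, 11, 13, 17, 19, 31}.
v=19: a=19^2·(≡7), b=19^2·(≡6) mod 19; (7|19)=+1, (6|19)=+1; (−1)^{2·2·9}·(+1)^2·(+1)^2 = +1.
v=5: a=5^2·(≡3), b=5^2·(≡1) mod 5; (3|5)=-1, (1|5)=+1; (−1)^{2·2·2}·(-1)^2·(+1)^2 = +1.
v=13: a=13^4·(≡4), b=13^1·(≡8) mod 13; (4|13)=+1, (8|13)=-1; (−1)^{4·1·6}·(+1)^1·(-1)^4 = +1.
v=7: a=7^-2·(≡5), b=7^0·(≡5) mod 7; (5|7)=-1, (5|7)=-1; (−1)^{-2·0·3}·(-1)^0·(-1)^-2 = +1.
v=11: a=11^1·(≡4), b=11^0·(≡3) mod 11; (4|11)=+1, (3|11)=+1; (−1)^{1·0·5}·(+1)^0·(+1)^1 = +1.
v=∞: -22 < 0 and 26 > 0  ⇒  (a,b)_∞ = +1.
v=17: a=17^-4·(≡3), b=17^-2·(≡1) mod 17; (3|17)=-1, (1|17)=+1; (−1)^{-4·-2·8}·(-1)^-2·(+1)^-4 = +1.
v=31: a=31^2·(≡8), b=31^0·(≡6) mod 31; (8|31)=+1, (6|31)=-1; (−1)^{2·0·15}·(+1)^0·(-1)^2 = +1.
v=3: a=3^2·(≡2), b=3^4·(≡2) mod 3; (2|3)=-1, (2|3)=-1; (−1)^{2·4·1}·(-1)^4·(-1)^2 = +1.
v=2: v_2(a)=1, v_2(b)=-1; units ≡ 5, 5 (mod 8); ε·ε+αω+βω = 0·0+1·1+-1·1 ≡ 0  ⇒  (a,b)_2 = +1.
Ram(a, b) = ∅: the form -22·x² + 26·y² − z² is isotropic over every ℚ_v, so by Hasse–Minkowski it is isotropic over ℚ.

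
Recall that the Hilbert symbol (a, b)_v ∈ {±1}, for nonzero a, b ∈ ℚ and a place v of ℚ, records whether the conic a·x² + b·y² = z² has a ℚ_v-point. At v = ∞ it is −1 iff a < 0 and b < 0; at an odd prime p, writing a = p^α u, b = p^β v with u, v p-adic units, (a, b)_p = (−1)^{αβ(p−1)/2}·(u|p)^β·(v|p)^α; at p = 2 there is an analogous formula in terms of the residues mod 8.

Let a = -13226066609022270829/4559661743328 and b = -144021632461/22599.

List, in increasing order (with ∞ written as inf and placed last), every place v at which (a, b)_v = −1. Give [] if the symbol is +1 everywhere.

[2, 23, 31, inf]

(a, b) ≡ (-460598, -230299) mod (ℚ^×)²; places V = {2, 3, 7, 17, 19, 23, 31, 37, ∞}.
(a,b)_∞: sgn(-460598)=−, sgn(-230299)=−, so -1.
(a,b)_3: α=-14, u≡1; β=-6, v≡2 (mod 3); (1|3)=+1, (2|3)=-1; sign (−1)^0·+1^-6·-1^-14 = +1.
(a,b)_31: α=-3, u≡30; β=-1, v≡22 (mod 31); (30|31)=-1, (22|31)=-1; sign (−1)^1·-1^-1·-1^-3 = -1.
(a,b)_19: α=1, u≡3; β=1, v≡6 (mod 19); (3|19)=-1, (6|19)=+1; sign (−1)^1·-1^1·+1^1 = +1.
(a,b)_17: α=3, u≡16; β=3, v≡2 (mod 17); (16|17)=+1, (2|17)=+1; sign (−1)^0·+1^3·+1^3 = +1.
(a,b)_37: α=6, u≡2; β=2, v≡10 (mod 37); (2|37)=-1, (10|37)=+1; sign (−1)^0·-1^2·+1^6 = +1.
(a,b)_7: α=4, u≡4; β=2, v≡4 (mod 7); (4|7)=+1, (4|7)=+1; sign (−1)^0·+1^2·+1^4 = +1.
(a,b)_23: α=1, u≡7; β=1, v≡10 (mod 23); (7|23)=-1, (10|23)=-1; sign (−1)^1·-1^1·-1^1 = -1.
(a,b)_2: α=-5, β=0; u≡5, v≡5 (mod 8); ε(u)ε(v)=0·0, αω(v)=-5·1, βω(u)=0·1; sum ≡ 1  ⇒  -1.
(-460598, -230299 / ℚ) ramifies at {2, 23, 31, ∞}: a division algebra.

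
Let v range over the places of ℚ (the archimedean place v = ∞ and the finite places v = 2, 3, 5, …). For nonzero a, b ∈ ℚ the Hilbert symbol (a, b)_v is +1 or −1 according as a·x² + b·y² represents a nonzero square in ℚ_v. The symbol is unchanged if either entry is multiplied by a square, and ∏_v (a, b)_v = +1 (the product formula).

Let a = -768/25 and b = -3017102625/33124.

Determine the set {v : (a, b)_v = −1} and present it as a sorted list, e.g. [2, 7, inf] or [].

[5, 17, 23, inf]

Mod squares: a ≡ -3, b ≡ -37145. Check v ∈ {∞, 2, 3, 5, 7, 13, 17, 19, 23}.
v=19: a=19^0·(≡5), b=19^3·(≡10) mod 19; (5|19)=+1, (10|19)=-1; (−1)^{0·3·9}·(+1)^3·(-1)^0 = +1.
v=3: a=3^1·(≡2), b=3^2·(≡1) mod 3; (2|3)=-1, (1|3)=+1; (−1)^{1·2·1}·(-1)^2·(+1)^1 = +1.
v=5: a=5^-2·(≡2), b=5^3·(≡1) mod 5; (2|5)=-1, (1|5)=+1; (−1)^{-2·3·2}·(-1)^3·(+1)^-2 = -1.
v=2: v_2(a)=8, v_2(b)=-2; units ≡ 5, 7 (mod 8); ε·ε+αω+βω = 0·1+8·0+-2·1 ≡ 0  ⇒  (a,b)_2 = +1.
v=17: a=17^0·(≡6), b=17^1·(≡16) mod 17; (6|17)=-1, (16|17)=+1; (−1)^{0·1·8}·(-1)^1·(+1)^0 = -1.
v=7: a=7^0·(≡4), b=7^-2·(≡4) mod 7; (4|7)=+1, (4|7)=+1; (−1)^{0·-2·3}·(+1)^-2·(+1)^0 = +1.
v=13: a=13^0·(≡1), b=13^-2·(≡9) mod 13; (1|13)=+1, (9|13)=+1; (−1)^{0·-2·6}·(+1)^-2·(+1)^0 = +1.
v=23: a=23^0·(≡7), b=23^1·(≡8) mod 23; (7|23)=-1, (8|23)=+1; (−1)^{0·1·11}·(-1)^1·(+1)^0 = -1.
v=∞: -3 < 0 and -37145 < 0  ⇒  (a,b)_∞ = -1.
(-3, -37145 / ℚ) ramifies at {5, 17, 23, ∞}: a division algebra.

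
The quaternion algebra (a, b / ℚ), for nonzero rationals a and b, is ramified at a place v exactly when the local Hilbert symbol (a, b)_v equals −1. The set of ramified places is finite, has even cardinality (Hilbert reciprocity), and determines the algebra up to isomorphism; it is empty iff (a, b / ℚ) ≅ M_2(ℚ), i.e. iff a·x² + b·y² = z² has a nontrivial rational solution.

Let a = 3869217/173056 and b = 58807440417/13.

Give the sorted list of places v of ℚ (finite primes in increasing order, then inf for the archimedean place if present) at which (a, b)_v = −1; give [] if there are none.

[19, 29]

(a, b) ≡ (3553, 7327749) mod (ℚ^×)²; places V = {2, 3, 11, 13, 17, 19, 29, 31, ∞}.
(a,b)_31: α=0, u≡1; β=1, v≡4 (mod 31); (1|31)=+1, (4|31)=+1; sign (−1)^0·+1^1·+1^0 = +1.
(a,b)_17: α=1, u≡3; β=2, v≡13 (mod 17); (3|17)=-1, (13|17)=+1; sign (−1)^0·-1^2·+1^1 = +1.
(a,b)_11: α=3, u≡9; β=1, v≡7 (mod 11); (9|11)=+1, (7|11)=-1; sign (−1)^1·+1^1·-1^3 = +1.
(a,b)_3: α=2, u≡1; β=1, v≡1 (mod 3); (1|3)=+1, (1|3)=+1; sign (−1)^0·+1^1·+1^2 = +1.
(a,b)_2: α=-10, β=0; u≡1, v≡5 (mod 8); ε(u)ε(v)=0·0, αω(v)=-10·1, βω(u)=0·0; sum ≡ 0  ⇒  +1.
(a,b)_19: α=1, u≡5; β=3, v≡1 (mod 19); (5|19)=+1, (1|19)=+1; sign (−1)^1·+1^3·+1^1 = -1.
(a,b)_∞: sgn(3553)=+, sgn(7327749)=+, so +1.
(a,b)_13: α=-2, u≡4; β=-1, v≡11 (mod 13); (4|13)=+1, (11|13)=-1; sign (−1)^0·+1^-1·-1^-2 = +1.
(a,b)_29: α=0, u≡14; β=1, v≡22 (mod 29); (14|29)=-1, (22|29)=+1; sign (−1)^0·-1^1·+1^0 = -1.
Ram(3553, 7327749) = {19, 29}; no ℚ_19-point on the conic.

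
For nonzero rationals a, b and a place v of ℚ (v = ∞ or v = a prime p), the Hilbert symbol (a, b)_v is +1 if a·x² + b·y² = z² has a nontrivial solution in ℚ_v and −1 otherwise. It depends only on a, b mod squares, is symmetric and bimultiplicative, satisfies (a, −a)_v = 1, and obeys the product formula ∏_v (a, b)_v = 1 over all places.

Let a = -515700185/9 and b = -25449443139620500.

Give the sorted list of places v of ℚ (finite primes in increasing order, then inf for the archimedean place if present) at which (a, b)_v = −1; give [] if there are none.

(a, b) ≡ (-4261985, -1045) mod (ℚ^×)²; places V = {2, 3, 5, 7, 11, 13, 17, 19, 29, ∞}.
(a,b)_17: α=1, u≡10; β=2, v≡2 (mod 17); (10|17)=-1, (2|17)=+1; sign (−1)^0·-1^2·+1^1 = +1.
(a,b)_11: α=2, u≡1; β=3, v≡1 (mod 11); (1|11)=+1, (1|11)=+1; sign (−1)^0·+1^3·+1^2 = +1.
(a,b)_13: α=1, u≡11; β=2, v≡7 (mod 13); (11|13)=-1, (7|13)=-1; sign (−1)^0·-1^2·-1^1 = -1.
(a,b)_5: α=1, u≡2; β=3, v≡1 (mod 5); (2|5)=-1, (1|5)=+1; sign (−1)^0·-1^3·+1^1 = -1.
(a,b)_∞: sgn(-4261985)=−, sgn(-1045)=−, so -1.
(a,b)_3: α=-2, u≡1; β=0, v≡2 (mod 3); (1|3)=+1, (2|3)=-1; sign (−1)^0·+1^0·-1^-2 = +1.
(a,b)_19: α=1, u≡14; β=1, v≡18 (mod 19); (14|19)=-1, (18|19)=-1; sign (−1)^1·-1^1·-1^1 = -1.
(a,b)_7: α=1, u≡5; β=2, v≡5 (mod 7); (5|7)=-1, (5|7)=-1; sign (−1)^0·-1^2·-1^1 = -1.
(a,b)_2: α=0, β=2; u≡7, v≡3 (mod 8); ε(u)ε(v)=1·1, αω(v)=0·1, βω(u)=2·0; sum ≡ 1  ⇒  -1.
(a,b)_29: α=1, u≡20; β=2, v≡25 (mod 29); (20|29)=+1, (25|29)=+1; sign (−1)^0·+1^2·+1^1 = +1.
|Ram(-4261985, -1045)| = 6, even; anisotropic at {2, 5, 7, 13, 19, ∞}.

[2, 5, 7, 13, 19, inf]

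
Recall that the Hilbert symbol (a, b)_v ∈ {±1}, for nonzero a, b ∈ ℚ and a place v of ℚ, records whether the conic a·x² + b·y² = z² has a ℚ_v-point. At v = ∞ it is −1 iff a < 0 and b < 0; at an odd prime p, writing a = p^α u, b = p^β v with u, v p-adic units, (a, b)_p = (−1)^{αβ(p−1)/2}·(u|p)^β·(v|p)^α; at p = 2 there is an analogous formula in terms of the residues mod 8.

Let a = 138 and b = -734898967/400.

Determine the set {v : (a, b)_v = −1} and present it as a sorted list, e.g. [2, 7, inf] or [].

[3, 11]

(a, b) ≡ (138, -4807) mod (ℚ^×)²; places V = {2, 3, 5, 11, 17, 19, 23, ∞}.
(a,b)_11: α=0, u≡6; β=1, v≡5 (mod 11); (6|11)=-1, (5|11)=+1; sign (−1)^0·-1^1·+1^0 = -1.
(a,b)_5: α=0, u≡3; β=-2, v≡3 (mod 5); (3|5)=-1, (3|5)=-1; sign (−1)^0·-1^-2·-1^0 = +1.
(a,b)_23: α=1, u≡6; β=3, v≡15 (mod 23); (6|23)=+1, (15|23)=-1; sign (−1)^1·+1^3·-1^1 = +1.
(a,b)_17: α=0, u≡2; β=2, v≡16 (mod 17); (2|17)=+1, (16|17)=+1; sign (−1)^0·+1^2·+1^0 = +1.
(a,b)_3: α=1, u≡1; β=0, v≡2 (mod 3); (1|3)=+1, (2|3)=-1; sign (−1)^0·+1^0·-1^1 = -1.
(a,b)_∞: sgn(138)=+, sgn(-4807)=−, so +1.
(a,b)_19: α=0, u≡5; β=1, v≡15 (mod 19); (5|19)=+1, (15|19)=-1; sign (−1)^0·+1^1·-1^0 = +1.
(a,b)_2: α=1, β=-4; u≡5, v≡1 (mod 8); ε(u)ε(v)=0·0, αω(v)=1·0, βω(u)=-4·1; sum ≡ 0  ⇒  +1.
|Ram(138, -4807)| = 2, even; anisotropic at {3, 11}.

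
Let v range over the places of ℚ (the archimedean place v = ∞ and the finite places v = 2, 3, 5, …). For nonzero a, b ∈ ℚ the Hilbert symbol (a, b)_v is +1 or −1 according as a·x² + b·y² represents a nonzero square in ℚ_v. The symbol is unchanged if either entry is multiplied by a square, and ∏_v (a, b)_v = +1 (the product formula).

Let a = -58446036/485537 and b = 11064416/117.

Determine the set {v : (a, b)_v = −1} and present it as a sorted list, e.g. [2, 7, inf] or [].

Mod squares: a ≡ -5797, b ≡ 4862. Check v ∈ {∞, 2, 3, 11, 13, 17, 23, 31, 43}.
v=43: a=43^0·(≡32), b=43^2·(≡3) mod 43; (32|43)=-1, (3|43)=-1; (−1)^{0·2·21}·(-1)^2·(-1)^0 = +1.
v=11: a=11^1·(≡4), b=11^1·(≡7) mod 11; (4|11)=+1, (7|11)=-1; (−1)^{1·1·5}·(+1)^1·(-1)^1 = +1.
v=2: v_2(a)=2, v_2(b)=5; units ≡ 3, 7 (mod 8); ε·ε+αω+βω = 1·1+2·0+5·1 ≡ 0  ⇒  (a,b)_2 = +1.
v=3: a=3^4·(≡2), b=3^-2·(≡2) mod 3; (2|3)=-1, (2|3)=-1; (−1)^{4·-2·1}·(-1)^-2·(-1)^4 = +1.
v=23: a=23^2·(≡11), b=23^0·(≡18) mod 23; (11|23)=-1, (18|23)=+1; (−1)^{2·0·11}·(-1)^0·(+1)^2 = +1.
v=31: a=31^1·(≡27), b=31^0·(≡6) mod 31; (27|31)=-1, (6|31)=-1; (−1)^{1·0·15}·(-1)^0·(-1)^1 = -1.
v=13: a=13^-4·(≡10), b=13^-1·(≡10) mod 13; (10|13)=+1, (10|13)=+1; (−1)^{-4·-1·6}·(+1)^-1·(+1)^-4 = +1.
v=∞: -5797 < 0 and 4862 > 0  ⇒  (a,b)_∞ = +1.
v=17: a=17^-1·(≡15), b=17^1·(≡7) mod 17; (15|17)=+1, (7|17)=-1; (−1)^{-1·1·8}·(+1)^1·(-1)^-1 = -1.
(-5797, 4862 / ℚ) ramifies at {17, 31}: a division algebra.

[17, 31]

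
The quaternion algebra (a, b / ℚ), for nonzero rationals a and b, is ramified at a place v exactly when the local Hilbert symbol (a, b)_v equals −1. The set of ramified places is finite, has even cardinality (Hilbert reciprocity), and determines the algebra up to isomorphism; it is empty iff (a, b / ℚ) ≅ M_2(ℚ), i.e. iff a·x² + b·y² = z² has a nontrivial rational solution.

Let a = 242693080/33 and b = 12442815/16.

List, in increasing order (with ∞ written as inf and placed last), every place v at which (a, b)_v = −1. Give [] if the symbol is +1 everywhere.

(a, b) ≡ (2310, 3135) mod (ℚ^×)²; places V = {2, 3, 5, 7, 11, 19, ∞}.
(a,b)_11: α=-1, u≡1; β=1, v≡7 (mod 11); (1|11)=+1, (7|11)=-1; sign (−1)^1·+1^1·-1^-1 = +1.
(a,b)_5: α=1, u≡2; β=1, v≡3 (mod 5); (2|5)=-1, (3|5)=-1; sign (−1)^0·-1^1·-1^1 = +1.
(a,b)_3: α=-1, u≡2; β=5, v≡1 (mod 3); (2|3)=-1, (1|3)=+1; sign (−1)^1·-1^5·+1^-1 = +1.
(a,b)_∞: sgn(2310)=+, sgn(3135)=+, so +1.
(a,b)_19: α=2, u≡7; β=1, v≡15 (mod 19); (7|19)=+1, (15|19)=-1; sign (−1)^0·+1^1·-1^2 = +1.
(a,b)_2: α=3, β=-4; u≡3, v≡7 (mod 8); ε(u)ε(v)=1·1, αω(v)=3·0, βω(u)=-4·1; sum ≡ 1  ⇒  -1.
(a,b)_7: α=5, u≡4; β=2, v≡5 (mod 7); (4|7)=+1, (5|7)=-1; sign (−1)^0·+1^2·-1^5 = -1.
|Ram(2310, 3135)| = 2, even; anisotropic at {2, 7}.

[2, 7]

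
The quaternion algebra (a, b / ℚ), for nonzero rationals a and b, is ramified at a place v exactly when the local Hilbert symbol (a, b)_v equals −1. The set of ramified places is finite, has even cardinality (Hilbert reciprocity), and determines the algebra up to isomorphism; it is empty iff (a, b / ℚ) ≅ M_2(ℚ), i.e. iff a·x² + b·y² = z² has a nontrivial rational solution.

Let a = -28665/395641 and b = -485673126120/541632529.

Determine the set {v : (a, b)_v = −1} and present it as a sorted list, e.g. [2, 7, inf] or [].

(a, b) ≡ (-65, -2730) mod (ℚ^×)²; places V = {2, 3, 5, 7, 13, 17, 19, 37, ∞}.
(a,b)_19: α=0, u≡11; β=2, v≡11 (mod 19); (11|19)=+1, (11|19)=+1; sign (−1)^0·+1^2·+1^0 = +1.
(a,b)_5: α=1, u≡2; β=1, v≡4 (mod 5); (2|5)=-1, (4|5)=+1; sign (−1)^0·-1^1·+1^1 = -1.
(a,b)_∞: sgn(-65)=−, sgn(-2730)=−, so -1.
(a,b)_3: α=2, u≡1; β=7, v≡2 (mod 3); (1|3)=+1, (2|3)=-1; sign (−1)^0·+1^7·-1^2 = +1.
(a,b)_37: α=-2, u≡25; β=-4, v≡5 (mod 37); (25|37)=+1, (5|37)=-1; sign (−1)^0·+1^-4·-1^-2 = +1.
(a,b)_7: α=2, u≡3; β=1, v≡1 (mod 7); (3|7)=-1, (1|7)=+1; sign (−1)^0·-1^1·+1^2 = -1.
(a,b)_17: α=-2, u≡11; β=-2, v≡12 (mod 17); (11|17)=-1, (12|17)=-1; sign (−1)^0·-1^-2·-1^-2 = +1.
(a,b)_13: α=1, u≡8; β=3, v≡7 (mod 13); (8|13)=-1, (7|13)=-1; sign (−1)^0·-1^3·-1^1 = +1.
(a,b)_2: α=0, β=3; u≡7, v≡3 (mod 8); ε(u)ε(v)=1·1, αω(v)=0·1, βω(u)=3·0; sum ≡ 1  ⇒  -1.
Ram(-65, -2730) = {2, 5, 7, ∞}; no ℚ_2-point on the conic.

[2, 5, 7, inf]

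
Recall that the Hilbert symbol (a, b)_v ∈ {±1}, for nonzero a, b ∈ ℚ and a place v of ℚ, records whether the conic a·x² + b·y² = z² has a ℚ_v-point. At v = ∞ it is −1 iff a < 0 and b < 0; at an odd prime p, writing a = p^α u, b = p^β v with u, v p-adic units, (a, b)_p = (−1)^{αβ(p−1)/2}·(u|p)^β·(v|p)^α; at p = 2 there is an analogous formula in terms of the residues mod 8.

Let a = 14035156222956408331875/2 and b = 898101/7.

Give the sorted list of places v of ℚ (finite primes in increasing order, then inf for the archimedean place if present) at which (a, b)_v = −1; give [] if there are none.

(a, b) ≡ (6438, 698523) mod (ℚ^×)²; places V = {2, 3, 5, 7, 29, 31, 37, ∞}.
(a,b)_5: α=4, u≡3; β=0, v≡3 (mod 5); (3|5)=-1, (3|5)=-1; sign (−1)^0·-1^0·-1^4 = +1.
(a,b)_7: α=0, u≡3; β=-1, v≡1 (mod 7); (3|7)=-1, (1|7)=+1; sign (−1)^0·-1^-1·+1^0 = -1.
(a,b)_37: α=3, u≡12; β=1, v≡16 (mod 37); (12|37)=+1, (16|37)=+1; sign (−1)^0·+1^1·+1^3 = +1.
(a,b)_3: α=9, u≡1; β=3, v≡2 (mod 3); (1|3)=+1, (2|3)=-1; sign (−1)^1·+1^3·-1^9 = +1.
(a,b)_2: α=-1, β=0; u≡3, v≡3 (mod 8); ε(u)ε(v)=1·1, αω(v)=-1·1, βω(u)=0·1; sum ≡ 0  ⇒  +1.
(a,b)_29: α=3, u≡3; β=1, v≡12 (mod 29); (3|29)=-1, (12|29)=-1; sign (−1)^0·-1^1·-1^3 = +1.
(a,b)_∞: sgn(6438)=+, sgn(698523)=+, so +1.
(a,b)_31: α=4, u≡22; β=1, v≡29 (mod 31); (22|31)=-1, (29|31)=-1; sign (−1)^0·-1^1·-1^4 = -1.
Ram(6438, 698523) = {7, 31}; no ℚ_7-point on the conic.

[7, 31]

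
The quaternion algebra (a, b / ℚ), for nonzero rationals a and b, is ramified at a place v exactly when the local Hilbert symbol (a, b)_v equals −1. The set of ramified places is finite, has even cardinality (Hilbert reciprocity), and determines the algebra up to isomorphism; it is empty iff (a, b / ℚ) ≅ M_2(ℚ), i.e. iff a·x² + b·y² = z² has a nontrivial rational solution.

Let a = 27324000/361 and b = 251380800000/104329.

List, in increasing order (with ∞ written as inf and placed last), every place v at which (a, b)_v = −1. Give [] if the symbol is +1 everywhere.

Mod squares: a ≡ 7590, b ≡ 330. Check v ∈ {∞, 2, 3, 5, 11, 17, 19, 23}.
v=3: a=3^3·(≡1), b=3^3·(≡2) mod 3; (1|3)=+1, (2|3)=-1; (−1)^{3·3·1}·(+1)^3·(-1)^3 = +1.
v=5: a=5^3·(≡2), b=5^5·(≡4) mod 5; (2|5)=-1, (4|5)=+1; (−1)^{3·5·2}·(-1)^5·(+1)^3 = -1.
v=2: v_2(a)=5, v_2(b)=9; units ≡ 3, 5 (mod 8); ε·ε+αω+βω = 1·0+5·1+9·1 ≡ 0  ⇒  (a,b)_2 = +1.
v=23: a=23^1·(≡6), b=23^2·(≡13) mod 23; (6|23)=+1, (13|23)=+1; (−1)^{1·2·11}·(+1)^2·(+1)^1 = +1.
v=∞: 7590 > 0 and 330 > 0  ⇒  (a,b)_∞ = +1.
v=11: a=11^1·(≡10), b=11^1·(≡6) mod 11; (10|11)=-1, (6|11)=-1; (−1)^{1·1·5}·(-1)^1·(-1)^1 = -1.
v=17: a=17^0·(≡9), b=17^-2·(≡10) mod 17; (9|17)=+1, (10|17)=-1; (−1)^{0·-2·8}·(+1)^-2·(-1)^0 = +1.
v=19: a=19^-2·(≡5), b=19^-2·(≡5) mod 19; (5|19)=+1, (5|19)=+1; (−1)^{-2·-2·9}·(+1)^-2·(+1)^-2 = +1.
Ram(7590, 330) = {5, 11}; no ℚ_5-point on the conic.

[5, 11]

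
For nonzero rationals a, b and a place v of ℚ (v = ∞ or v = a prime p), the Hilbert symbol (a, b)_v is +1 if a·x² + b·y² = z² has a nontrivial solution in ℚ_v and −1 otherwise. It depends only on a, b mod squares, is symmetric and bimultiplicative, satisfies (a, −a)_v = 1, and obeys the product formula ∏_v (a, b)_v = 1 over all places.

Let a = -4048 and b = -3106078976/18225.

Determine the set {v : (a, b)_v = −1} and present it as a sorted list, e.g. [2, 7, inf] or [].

Mod squares: a ≡ -253, b ≡ -12133121. Check v ∈ {∞, 2, 3, 5, 7, 11, 13, 17, 23, 31}.
v=13: a=13^0·(≡8), b=13^1·(≡7) mod 13; (8|13)=-1, (7|13)=-1; (−1)^{0·1·6}·(-1)^1·(-1)^0 = -1.
v=23: a=23^1·(≡8), b=23^1·(≡8) mod 23; (8|23)=+1, (8|23)=+1; (−1)^{1·1·11}·(+1)^1·(+1)^1 = -1.
v=∞: -253 < 0 and -12133121 < 0  ⇒  (a,b)_∞ = -1.
v=17: a=17^0·(≡15), b=17^1·(≡15) mod 17; (15|17)=+1, (15|17)=+1; (−1)^{0·1·8}·(+1)^1·(+1)^0 = +1.
v=11: a=11^1·(≡6), b=11^1·(≡1) mod 11; (6|11)=-1, (1|11)=+1; (−1)^{1·1·5}·(-1)^1·(+1)^1 = +1.
v=3: a=3^0·(≡2), b=3^-6·(≡1) mod 3; (2|3)=-1, (1|3)=+1; (−1)^{0·-6·1}·(-1)^-6·(+1)^0 = +1.
v=2: v_2(a)=4, v_2(b)=8; units ≡ 3, 7 (mod 8); ε·ε+αω+βω = 1·1+4·0+8·1 ≡ 1  ⇒  (a,b)_2 = -1.
v=31: a=31^0·(≡13), b=31^1·(≡22) mod 31; (13|31)=-1, (22|31)=-1; (−1)^{0·1·15}·(-1)^1·(-1)^0 = -1.
v=5: a=5^0·(≡2), b=5^-2·(≡1) mod 5; (2|5)=-1, (1|5)=+1; (−1)^{0·-2·2}·(-1)^-2·(+1)^0 = +1.
v=7: a=7^0·(≡5), b=7^1·(≡2) mod 7; (5|7)=-1, (2|7)=+1; (−1)^{0·1·3}·(-1)^1·(+1)^0 = -1.
Ram(-253, -12133121) = {2, 7, 13, 23, 31, ∞}; no ℚ_2-point on the conic.

[2, 7, 13, 23, 31, inf]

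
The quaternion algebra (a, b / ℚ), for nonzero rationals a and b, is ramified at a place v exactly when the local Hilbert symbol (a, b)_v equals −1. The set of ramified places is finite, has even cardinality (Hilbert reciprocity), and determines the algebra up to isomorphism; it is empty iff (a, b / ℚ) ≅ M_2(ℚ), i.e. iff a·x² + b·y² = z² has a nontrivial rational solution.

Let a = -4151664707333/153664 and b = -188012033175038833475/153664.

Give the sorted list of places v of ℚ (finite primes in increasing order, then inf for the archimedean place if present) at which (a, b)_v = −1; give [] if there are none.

(a, b) ≡ (-562397, -779) mod (ℚ^×)²; places V = {2, 5, 7, 11, 13, 19, 29, 41, 43, ∞}.
(a,b)_2: α=-6, β=-6; u≡3, v≡5 (mod 8); ε(u)ε(v)=1·0, αω(v)=-6·1, βω(u)=-6·1; sum ≡ 0  ⇒  +1.
(a,b)_13: α=2, u≡12; β=2, v≡1 (mod 13); (12|13)=+1, (1|13)=+1; sign (−1)^0·+1^2·+1^2 = +1.
(a,b)_5: α=0, u≡3; β=2, v≡4 (mod 5); (3|5)=-1, (4|5)=+1; sign (−1)^0·-1^2·+1^0 = +1.
(a,b)_11: α=3, u≡5; β=2, v≡2 (mod 11); (5|11)=+1, (2|11)=-1; sign (−1)^0·+1^2·-1^3 = -1.
(a,b)_41: α=1, u≡9; β=1, v≡29 (mod 41); (9|41)=+1, (29|41)=-1; sign (−1)^0·+1^1·-1^1 = -1.
(a,b)_7: α=-4, u≡4; β=-4, v≡6 (mod 7); (4|7)=+1, (6|7)=-1; sign (−1)^0·+1^-4·-1^-4 = +1.
(a,b)_∞: sgn(-562397)=−, sgn(-779)=−, so -1.
(a,b)_43: α=1, u≡1; β=2, v≡21 (mod 43); (1|43)=+1, (21|43)=+1; sign (−1)^0·+1^2·+1^1 = +1.
(a,b)_29: α=1, u≡11; β=4, v≡9 (mod 29); (11|29)=-1, (9|29)=+1; sign (−1)^0·-1^4·+1^1 = +1.
(a,b)_19: α=2, u≡10; β=3, v≡6 (mod 19); (10|19)=-1, (6|19)=+1; sign (−1)^0·-1^3·+1^2 = -1.
Ram(-562397, -779) = {11, 19, 41, ∞}; no ℚ_11-point on the conic.

[11, 19, 41, inf]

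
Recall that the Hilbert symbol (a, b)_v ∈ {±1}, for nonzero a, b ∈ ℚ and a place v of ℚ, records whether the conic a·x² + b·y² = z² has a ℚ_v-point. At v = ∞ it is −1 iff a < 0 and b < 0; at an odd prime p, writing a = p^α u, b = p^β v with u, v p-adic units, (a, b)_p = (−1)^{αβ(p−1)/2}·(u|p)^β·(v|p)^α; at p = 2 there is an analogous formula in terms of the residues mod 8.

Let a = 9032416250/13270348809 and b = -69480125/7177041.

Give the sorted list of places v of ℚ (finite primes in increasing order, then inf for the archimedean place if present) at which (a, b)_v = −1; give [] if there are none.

[2, 23]

Mod squares: a ≡ 506, b ≡ -16445. Check v ∈ {∞, 2, 3, 5, 11, 13, 19, 23, 43, 47}.
v=11: a=11^1·(≡8), b=11^1·(≡4) mod 11; (8|11)=-1, (4|11)=+1; (−1)^{1·1·5}·(-1)^1·(+1)^1 = +1.
v=2: v_2(a)=1, v_2(b)=0; units ≡ 5, 3 (mod 8); ε·ε+αω+βω = 0·1+1·1+0·1 ≡ 1  ⇒  (a,b)_2 = -1.
v=5: a=5^4·(≡4), b=5^3·(≡4) mod 5; (4|5)=+1, (4|5)=+1; (−1)^{4·3·2}·(+1)^3·(+1)^4 = +1.
v=43: a=43^-2·(≡2), b=43^0·(≡41) mod 43; (2|43)=-1, (41|43)=+1; (−1)^{-2·0·21}·(-1)^0·(+1)^-2 = +1.
v=47: a=47^-2·(≡27), b=47^-2·(≡35) mod 47; (27|47)=+1, (35|47)=-1; (−1)^{-2·-2·23}·(+1)^-2·(-1)^-2 = +1.
v=13: a=13^4·(≡4), b=13^3·(≡4) mod 13; (4|13)=+1, (4|13)=+1; (−1)^{4·3·6}·(+1)^3·(+1)^4 = +1.
v=19: a=19^-2·(≡14), b=19^-2·(≡9) mod 19; (14|19)=-1, (9|19)=+1; (−1)^{-2·-2·9}·(-1)^-2·(+1)^-2 = +1.
v=∞: 506 > 0 and -16445 < 0  ⇒  (a,b)_∞ = +1.
v=23: a=23^1·(≡14), b=23^1·(≡10) mod 23; (14|23)=-1, (10|23)=-1; (−1)^{1·1·11}·(-1)^1·(-1)^1 = -1.
v=3: a=3^-2·(≡2), b=3^-2·(≡1) mod 3; (2|3)=-1, (1|3)=+1; (−1)^{-2·-2·1}·(-1)^-2·(+1)^-2 = +1.
Ram(506, -16445) = {2, 23}; no ℚ_2-point on the conic.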